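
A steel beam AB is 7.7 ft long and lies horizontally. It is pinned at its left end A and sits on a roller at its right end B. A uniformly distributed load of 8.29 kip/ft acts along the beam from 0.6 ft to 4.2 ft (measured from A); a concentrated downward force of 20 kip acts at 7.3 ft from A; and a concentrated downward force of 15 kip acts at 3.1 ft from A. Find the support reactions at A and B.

Resultant of the distributed load: 8.29 × 3.6 = 29.844 kip at 2.4 ft from A.
ΣM about A: B_y·7.7 − (8.29·3.6)·2.4 − 20·7.3 − 15·3.1 = 0 → B_y = 264.1256/7.7 = 34.302 ≈ 34.30 kip.
ΣF_y = 0: A_y + 34.302 − 8.29·3.6 − 20 − 15 = 0 → A_y = 30.54 kip.
ΣF_x = 0: no horizontal applied forces, so A_x = 0.

A_x = 0, A_y = 30.54 kip, B_y = 34.30 kip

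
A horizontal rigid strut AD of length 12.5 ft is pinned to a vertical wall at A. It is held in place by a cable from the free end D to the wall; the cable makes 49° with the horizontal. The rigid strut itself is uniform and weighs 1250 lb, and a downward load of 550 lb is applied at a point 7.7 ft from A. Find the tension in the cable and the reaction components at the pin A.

ΣM about A: T·sin49°·12.5 − 1250·6.25 − 550·7.7 = 0 → T = 12047.5/(12.5·0.75471) = 1277.05 ≈ 1277 lb.
ΣF_x = 0: A_x − T·cos49° = 0 → A_x = 1277.05 × 0.656059 = 837.8 lb.
ΣF_y = 0: A_y + T·sin49° − 1250 − 550 = 0 → A_y = 1800 − 1277.05 × 0.75471 = 836.2 lb.

T = 1277 lb, A_x = 837.8 lb, A_y = 836.2 lb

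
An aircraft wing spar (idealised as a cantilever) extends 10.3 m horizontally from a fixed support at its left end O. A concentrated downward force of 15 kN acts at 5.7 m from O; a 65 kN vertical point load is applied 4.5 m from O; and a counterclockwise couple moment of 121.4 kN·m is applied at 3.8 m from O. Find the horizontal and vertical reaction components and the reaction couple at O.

ΣF_x = 0: O_x = 0.
ΣF_y = 0: O_y − 15 − 65 = 0 → O_y = 80.00 kN.
ΣM about O: M_O − 15·5.7 − 65·4.5 + 121.4 = 0 → M_O = 256.6 kN·m.

O_x = 0, O_y = 80.00 kN, M_O = 256.6 kN·m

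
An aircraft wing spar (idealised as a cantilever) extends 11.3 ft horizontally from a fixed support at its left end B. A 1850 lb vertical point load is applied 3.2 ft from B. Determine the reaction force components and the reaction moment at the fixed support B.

ΣF_x = 0: B_x = 0.
ΣF_y = 0: B_y − 1850 = 0 → B_y = 1850 lb.
ΣM about B: M_B − 1850·3.2 = 0 → M_B = 5920 lb·ft.

B_x = 0, B_y = 1850 lb, M_B = 5920 lb·ft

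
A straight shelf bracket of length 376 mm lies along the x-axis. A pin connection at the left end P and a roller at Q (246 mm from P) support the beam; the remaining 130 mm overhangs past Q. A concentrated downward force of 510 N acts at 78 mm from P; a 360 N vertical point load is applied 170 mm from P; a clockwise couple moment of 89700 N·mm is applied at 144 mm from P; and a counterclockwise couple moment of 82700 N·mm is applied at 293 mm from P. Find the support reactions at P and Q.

P_x = 0, P_y = 431.1 N, Q_y = 438.9 N

Moments about P: Q_y·246 − 510·78 − 360·170 − 89700 + 82700 = 0 → Q_y = 107980/246 = 438.943 ≈ 438.9 N.
ΣF_y = 0: P_y + 438.943 − 510 − 360 = 0 → P_y = 431.1 N.
ΣF_x = 0: no horizontal applied forces, so P_x = 0.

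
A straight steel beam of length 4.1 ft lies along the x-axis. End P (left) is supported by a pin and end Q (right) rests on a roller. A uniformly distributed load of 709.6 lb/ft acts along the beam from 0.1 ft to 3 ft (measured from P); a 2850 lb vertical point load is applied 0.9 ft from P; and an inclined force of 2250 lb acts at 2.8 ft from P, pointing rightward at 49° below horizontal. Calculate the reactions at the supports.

Resultant of the distributed load: 709.6 × 2.9 = 2057.84 lb at 1.55 ft from P.
Taking moments about P: Q_y·4.1 − (709.6·2.9)·1.55 − 2850·0.9 − 2250·sin49°·2.8 = 0 → Q_y = 10509.3/4.1 = 2563.24 ≈ 2563 lb.
ΣF_y = 0: P_y + 2563.24 − 709.6·2.9 − 2850 − 2250·sin49° = 0 → P_y = 4043 lb.
ΣF_x = 0: P_x + 2250·cos49° = 0 → P_x = -1476 lb.

P_x = -1476 lb, P_y = 4043 lb, Q_y = 2563 lb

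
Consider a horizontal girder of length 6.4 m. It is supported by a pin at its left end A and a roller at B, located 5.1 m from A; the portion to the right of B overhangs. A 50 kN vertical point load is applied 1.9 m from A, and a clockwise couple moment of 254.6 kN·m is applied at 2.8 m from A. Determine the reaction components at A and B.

ΣM about A: B_y·5.1 − 50·1.9 − 254.6 = 0 → B_y = 349.6/5.1 = 68.549 ≈ 68.55 kN.
ΣF_y = 0: A_y + 68.549 − 50 = 0 → A_y = -18.55 kN.
ΣF_x = 0: no horizontal applied forces, so A_x = 0.

A_x = 0, A_y = -18.55 kN, B_y = 68.55 kN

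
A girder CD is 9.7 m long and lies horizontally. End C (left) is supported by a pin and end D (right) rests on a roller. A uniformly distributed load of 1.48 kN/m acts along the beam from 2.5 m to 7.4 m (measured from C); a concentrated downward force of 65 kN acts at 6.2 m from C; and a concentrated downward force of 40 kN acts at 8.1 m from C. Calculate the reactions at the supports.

Resultant of the distributed load: 1.48 × 4.9 = 7.252 kN at 4.95 m from C.
ΣM about C: D_y·9.7 − (1.48·4.9)·4.95 − 65·6.2 − 40·8.1 = 0 → D_y = 762.8974/9.7 = 78.6492 ≈ 78.65 kN.
ΣF_y = 0: C_y + 78.6492 − 1.48·4.9 − 65 − 40 = 0 → C_y = 33.60 kN.
ΣF_x = 0: no horizontal applied forces, so C_x = 0.

C_x = 0, C_y = 33.60 kN, D_y = 78.65 kN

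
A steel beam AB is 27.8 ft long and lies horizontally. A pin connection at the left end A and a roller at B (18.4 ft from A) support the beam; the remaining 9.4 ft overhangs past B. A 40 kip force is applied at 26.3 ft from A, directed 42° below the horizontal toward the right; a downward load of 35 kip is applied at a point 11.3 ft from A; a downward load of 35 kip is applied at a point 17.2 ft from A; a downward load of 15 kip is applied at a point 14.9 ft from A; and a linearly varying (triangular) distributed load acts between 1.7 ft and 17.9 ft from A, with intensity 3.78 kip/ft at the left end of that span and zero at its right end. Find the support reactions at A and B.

A_x = -29.73 kip, A_y = 25.95 kip, B_y = 116.4 kip

Resultant of the triangular load: ½ × 3.78 × 16.2 = 30.618 kip, acting at 7.1 ft from A (one-third of the span from the peak).
Taking moments about A: B_y·18.4 − 40·sin42°·26.3 − 35·11.3 − 35·17.2 − 15·14.9 − (½·3.78·16.2)·7.1 = 0 → B_y = 2142.31/18.4 = 116.43 ≈ 116.4 kip.
ΣF_y = 0: A_y + 116.43 − 40·sin42° − 35 − 35 − 15 − ½·3.78·16.2 = 0 → A_y = 25.95 kip.
ΣF_x = 0: A_x + 40·cos42° = 0 → A_x = -29.73 kip.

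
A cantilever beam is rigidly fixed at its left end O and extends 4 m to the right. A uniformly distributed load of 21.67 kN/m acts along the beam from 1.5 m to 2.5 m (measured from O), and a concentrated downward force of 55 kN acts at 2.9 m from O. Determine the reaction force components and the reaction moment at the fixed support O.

Resultant of the distributed load: 21.67 × 1 = 21.67 kN at 2 m from O.
ΣF_x = 0: O_x = 0.
ΣF_y = 0: O_y − 21.67·1 − 55 = 0 → O_y = 76.67 kN.
ΣM about O: M_O − (21.67·1)·2 − 55·2.9 = 0 → M_O = 202.8 kN·m.

O_x = 0, O_y = 76.67 kN, M_O = 202.8 kN·m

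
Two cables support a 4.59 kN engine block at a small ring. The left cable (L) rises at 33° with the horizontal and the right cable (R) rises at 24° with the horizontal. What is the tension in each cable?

ΣF_x = 0: −T_L·cos33° + T_R·cos24° = 0 → T_R = 0.918039·T_L.
ΣF_y = 0: T_L·sin33° + T_R·sin24° = 4.59.
Substitute: T_L·(0.544639 + 0.918039·0.406737) = 4.59 → T_L = 4.99979 ≈ 5.000 kN.
Then T_R = 0.918039 × 4.99979 = 4.590 kN.

T_L = 5.000 kN, T_R = 4.590 kN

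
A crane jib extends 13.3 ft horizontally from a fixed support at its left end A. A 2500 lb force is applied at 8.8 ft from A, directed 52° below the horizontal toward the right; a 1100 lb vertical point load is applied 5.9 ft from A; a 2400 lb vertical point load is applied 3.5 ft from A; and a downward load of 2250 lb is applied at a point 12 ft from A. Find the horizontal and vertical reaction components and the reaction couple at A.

ΣF_x = 0: A_x + 2500·cos52° = 0 → A_x = -1539 lb.
ΣF_y = 0: A_y − 2500·sin52° − 1100 − 2400 − 2250 = 0 → A_y = 7720 lb.
ΣM about A: M_A − 2500·sin52°·8.8 − 1100·5.9 − 2400·3.5 − 2250·12 = 0 → M_A = 59230 lb·ft.

A_x = -1539 lb, A_y = 7720 lb, M_A = 59230 lb·ft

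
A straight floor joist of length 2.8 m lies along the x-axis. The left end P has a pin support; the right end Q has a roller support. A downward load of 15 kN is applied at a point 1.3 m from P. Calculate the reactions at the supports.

ΣM about P: Q_y·2.8 − 15·1.3 = 0 → Q_y = 19.5/2.8 = 6.96429 ≈ 6.964 kN.
ΣF_y = 0: P_y + 6.96429 − 15 = 0 → P_y = 8.036 kN.
ΣF_x = 0: no horizontal applied forces, so P_x = 0.

P_x = 0, P_y = 8.036 kN, Q_y = 6.964 kN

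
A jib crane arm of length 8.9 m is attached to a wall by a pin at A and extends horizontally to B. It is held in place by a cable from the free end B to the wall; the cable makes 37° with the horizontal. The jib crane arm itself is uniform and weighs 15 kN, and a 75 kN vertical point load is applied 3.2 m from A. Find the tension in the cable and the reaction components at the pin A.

ΣM about A: T·sin37°·8.9 − 15·4.45 − 75·3.2 = 0 → T = 306.75/(8.9·0.601815) = 57.2706 ≈ 57.27 kN.
ΣF_x = 0: A_x − T·cos37° = 0 → A_x = 57.2706 × 0.798636 = 45.74 kN.
ΣF_y = 0: A_y + T·sin37° − 15 − 75 = 0 → A_y = 90 − 57.2706 × 0.601815 = 55.53 kN.

T = 57.27 kN, A_x = 45.74 kN, A_y = 55.53 kN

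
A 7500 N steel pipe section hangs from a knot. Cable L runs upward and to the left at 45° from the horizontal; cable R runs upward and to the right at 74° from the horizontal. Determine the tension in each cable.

T_L = 2364 N, T_R = 6064 N

ΣF_x = 0: −T_L·cos45° + T_R·cos74° = 0 → T_R = 2.56535·T_L.
ΣF_y = 0: T_L·sin45° + T_R·sin74° = 7500.
Substitute: T_L·(0.707107 + 2.56535·0.961262) = 7500 → T_L = 2363.63 ≈ 2364 N.
Then T_R = 2.56535 × 2363.63 = 6064 N.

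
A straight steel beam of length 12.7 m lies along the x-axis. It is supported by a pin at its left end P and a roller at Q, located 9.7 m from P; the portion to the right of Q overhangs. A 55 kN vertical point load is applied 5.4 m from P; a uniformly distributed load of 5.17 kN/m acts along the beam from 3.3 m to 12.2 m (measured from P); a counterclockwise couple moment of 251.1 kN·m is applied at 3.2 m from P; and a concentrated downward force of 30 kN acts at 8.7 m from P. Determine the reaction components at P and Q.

P_x = 0, P_y = 62.61 kN, Q_y = 68.40 kN

Resultant of the distributed load: 5.17 × 8.9 = 46.013 kN at 7.75 m from P.
Taking moments about P: Q_y·9.7 − 55·5.4 − (5.17·8.9)·7.75 + 251.1 − 30·8.7 = 0 → Q_y = 663.50075/9.7 = 68.4021 ≈ 68.40 kN.
ΣF_y = 0: P_y + 68.4021 − 55 − 5.17·8.9 − 30 = 0 → P_y = 62.61 kN.
ΣF_x = 0: no horizontal applied forces, so P_x = 0.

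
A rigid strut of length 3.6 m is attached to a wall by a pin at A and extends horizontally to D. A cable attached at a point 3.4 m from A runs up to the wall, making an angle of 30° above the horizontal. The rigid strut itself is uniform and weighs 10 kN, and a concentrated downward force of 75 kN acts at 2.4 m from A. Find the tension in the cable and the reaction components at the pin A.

ΣM about A: T·sin30°·3.4 − 10·1.8 − 75·2.4 = 0 → T = 198/(3.4·0.5) = 116.471 ≈ 116.5 kN.
ΣF_x = 0: A_x − T·cos30° = 0 → A_x = 116.471 × 0.866025 = 100.9 kN.
ΣF_y = 0: A_y + T·sin30° − 10 − 75 = 0 → A_y = 85 − 116.471 × 0.5 = 26.76 kN.

T = 116.5 kN, A_x = 100.9 kN, A_y = 26.76 kN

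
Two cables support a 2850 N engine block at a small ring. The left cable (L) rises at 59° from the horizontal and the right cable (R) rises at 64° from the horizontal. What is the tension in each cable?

ΣF_x = 0: −T_L·cos59° + T_R·cos64° = 0 → T_R = 1.17489·T_L.
ΣF_y = 0: T_L·sin59° + T_R·sin64° = 2850.
Substitute: T_L·(0.857167 + 1.17489·0.898794) = 2850 → T_L = 1489.69 ≈ 1490 N.
Then T_R = 1.17489 × 1489.69 = 1750 N.

T_L = 1490 N, T_R = 1750 N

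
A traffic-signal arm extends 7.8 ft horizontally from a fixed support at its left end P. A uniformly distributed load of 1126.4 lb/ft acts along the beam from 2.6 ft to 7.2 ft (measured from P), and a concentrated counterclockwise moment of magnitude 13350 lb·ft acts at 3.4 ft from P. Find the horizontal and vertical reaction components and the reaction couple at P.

Resultant of the distributed load: 1126.4 × 4.6 = 5181.44 lb at 4.9 ft from P.
ΣF_x = 0: P_x = 0.
ΣF_y = 0: P_y − 1126.4·4.6 = 0 → P_y = 5181 lb.
ΣM about P: M_P − (1126.4·4.6)·4.9 + 13350 = 0 → M_P = 12040 lb·ft.

P_x = 0, P_y = 5181 lb, M_P = 12040 lb·ft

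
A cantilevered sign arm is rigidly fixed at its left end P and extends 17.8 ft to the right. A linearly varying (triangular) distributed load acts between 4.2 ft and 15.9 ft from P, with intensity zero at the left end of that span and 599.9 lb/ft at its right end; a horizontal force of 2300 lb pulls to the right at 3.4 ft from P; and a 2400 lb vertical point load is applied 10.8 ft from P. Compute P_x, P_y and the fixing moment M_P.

P_x = -2300 lb, P_y = 5909 lb, M_P = 68030 lb·ft

Resultant of the triangular load: ½ × 599.9 × 11.7 = 3509.415 lb, acting at 12 ft from P (one-third of the span from the peak).
ΣF_x = 0: P_x + 2300 = 0 → P_x = -2300 lb.
ΣF_y = 0: P_y − ½·599.9·11.7 − 2400 = 0 → P_y = 5909 lb.
ΣM about P: M_P − (½·599.9·11.7)·12 − 2400·10.8 = 0 → M_P = 68030 lb·ft.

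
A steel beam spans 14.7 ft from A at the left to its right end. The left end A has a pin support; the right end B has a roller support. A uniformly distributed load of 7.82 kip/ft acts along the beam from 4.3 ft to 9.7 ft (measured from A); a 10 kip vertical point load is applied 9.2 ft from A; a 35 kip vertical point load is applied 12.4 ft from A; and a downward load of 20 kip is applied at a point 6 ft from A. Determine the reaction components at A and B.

Resultant of the distributed load: 7.82 × 5.4 = 42.228 kip at 7 ft from A.
Moments about A: B_y·14.7 − (7.82·5.4)·7 − 10·9.2 − 35·12.4 − 20·6 = 0 → B_y = 941.596/14.7 = 64.0541 ≈ 64.05 kip.
ΣF_y = 0: A_y + 64.0541 − 7.82·5.4 − 10 − 35 − 20 = 0 → A_y = 43.17 kip.
ΣF_x = 0: no horizontal applied forces, so A_x = 0.

A_x = 0, A_y = 43.17 kip, B_y = 64.05 kip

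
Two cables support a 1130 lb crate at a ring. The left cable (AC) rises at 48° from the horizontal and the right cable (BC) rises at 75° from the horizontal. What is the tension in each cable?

T_AC = 348.7 lb, T_BC = 901.6 lb

ΣF_x = 0: −T_AC·cos48° + T_BC·cos75° = 0 → T_BC = 2.58532·T_AC.
ΣF_y = 0: T_AC·sin48° + T_BC·sin75° = 1130.
Substitute: T_AC·(0.743145 + 2.58532·0.965926) = 1130 → T_AC = 348.725 ≈ 348.7 lb.
Then T_BC = 2.58532 × 348.725 = 901.6 lb.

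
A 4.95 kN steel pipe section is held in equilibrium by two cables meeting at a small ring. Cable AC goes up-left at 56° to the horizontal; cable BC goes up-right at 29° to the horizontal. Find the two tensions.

T_AC = 4.346 kN, T_BC = 2.779 kN

ΣF_x = 0: −T_AC·cos56° + T_BC·cos29° = 0 → T_BC = 0.639355·T_AC.
ΣF_y = 0: T_AC·sin56° + T_BC·sin29° = 4.95.
Substitute: T_AC·(0.829038 + 0.639355·0.48481) = 4.95 → T_AC = 4.3459 ≈ 4.346 kN.
Then T_BC = 0.639355 × 4.3459 = 2.779 kN.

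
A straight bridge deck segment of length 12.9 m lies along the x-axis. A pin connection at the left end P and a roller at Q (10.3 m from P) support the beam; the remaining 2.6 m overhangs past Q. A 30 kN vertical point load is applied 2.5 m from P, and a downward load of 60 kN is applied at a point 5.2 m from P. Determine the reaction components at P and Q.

ΣM about P: Q_y·10.3 − 30·2.5 − 60·5.2 = 0 → Q_y = 387/10.3 = 37.5728 ≈ 37.57 kN.
ΣF_y = 0: P_y + 37.5728 − 30 − 60 = 0 → P_y = 52.43 kN.
ΣF_x = 0: no horizontal applied forces, so P_x = 0.

P_x = 0, P_y = 52.43 kN, Q_y = 37.57 kN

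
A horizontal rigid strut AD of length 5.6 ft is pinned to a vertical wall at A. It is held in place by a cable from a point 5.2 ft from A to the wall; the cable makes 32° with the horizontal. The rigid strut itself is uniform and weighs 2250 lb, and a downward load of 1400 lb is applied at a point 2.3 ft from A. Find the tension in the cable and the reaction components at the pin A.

ΣM about A: T·sin32°·5.2 − 2250·2.8 − 1400·2.3 = 0 → T = 9520/(5.2·0.529919) = 3454.81 ≈ 3455 lb.
ΣF_x = 0: A_x − T·cos32° = 0 → A_x = 3454.81 × 0.848048 = 2930 lb.
ΣF_y = 0: A_y + T·sin32° − 2250 − 1400 = 0 → A_y = 3650 − 3454.81 × 0.529919 = 1819 lb.

T = 3455 lb, A_x = 2930 lb, A_y = 1819 lb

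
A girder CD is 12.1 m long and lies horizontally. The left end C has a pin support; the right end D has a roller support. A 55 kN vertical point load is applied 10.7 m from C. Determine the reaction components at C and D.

C_x = 0, C_y = 6.364 kN, D_y = 48.64 kN

ΣM about C: D_y·12.1 − 55·10.7 = 0 → D_y = 588.5/12.1 = 48.6364 ≈ 48.64 kN.
ΣF_y = 0: C_y + 48.6364 − 55 = 0 → C_y = 6.364 kN.
ΣF_x = 0: no horizontal applied forces, so C_x = 0.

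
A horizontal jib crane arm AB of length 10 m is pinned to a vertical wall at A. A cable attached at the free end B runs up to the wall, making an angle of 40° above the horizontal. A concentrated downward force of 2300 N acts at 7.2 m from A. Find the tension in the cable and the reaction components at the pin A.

T = 2576 N, A_x = 1974 N, A_y = 644.0 N

ΣM about A: T·sin40°·10 − 2300·7.2 = 0 → T = 16560/(10·0.642788) = 2576.28 ≈ 2576 N.
ΣF_x = 0: A_x − T·cos40° = 0 → A_x = 2576.28 × 0.766044 = 1974 N.
ΣF_y = 0: A_y + T·sin40° − 2300 = 0 → A_y = 2300 − 2576.28 × 0.642788 = 644.0 N.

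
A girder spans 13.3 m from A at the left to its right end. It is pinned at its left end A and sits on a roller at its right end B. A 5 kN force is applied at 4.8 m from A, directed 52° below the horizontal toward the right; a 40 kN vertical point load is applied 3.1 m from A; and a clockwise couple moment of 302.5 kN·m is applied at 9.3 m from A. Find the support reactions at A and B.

A_x = -3.078 kN, A_y = 10.45 kN, B_y = 33.49 kN

Taking moments about A: B_y·13.3 − 5·sin52°·4.8 − 40·3.1 − 302.5 = 0 → B_y = 445.412/13.3 = 33.4896 ≈ 33.49 kN.
ΣF_y = 0: A_y + 33.4896 − 5·sin52° − 40 = 0 → A_y = 10.45 kN.
ΣF_x = 0: A_x + 5·cos52° = 0 → A_x = -3.078 kN.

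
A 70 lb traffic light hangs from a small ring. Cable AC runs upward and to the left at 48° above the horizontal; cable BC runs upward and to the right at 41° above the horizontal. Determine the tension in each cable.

ΣF_x = 0: −T_AC·cos48° + T_BC·cos41° = 0 → T_BC = 0.886607·T_AC.
ΣF_y = 0: T_AC·sin48° + T_BC·sin41° = 70.
Substitute: T_AC·(0.743145 + 0.886607·0.656059) = 70 → T_AC = 52.8377 ≈ 52.84 lb.
Then T_BC = 0.886607 × 52.8377 = 46.85 lb.

T_AC = 52.84 lb, T_BC = 46.85 lb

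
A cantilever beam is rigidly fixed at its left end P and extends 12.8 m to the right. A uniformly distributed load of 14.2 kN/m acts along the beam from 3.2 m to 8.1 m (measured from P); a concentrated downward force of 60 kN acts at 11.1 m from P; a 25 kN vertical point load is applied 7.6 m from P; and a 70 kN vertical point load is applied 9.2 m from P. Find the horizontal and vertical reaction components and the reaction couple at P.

Resultant of the distributed load: 14.2 × 4.9 = 69.58 kN at 5.65 m from P.
ΣF_x = 0: P_x = 0.
ΣF_y = 0: P_y − 14.2·4.9 − 60 − 25 − 70 = 0 → P_y = 224.6 kN.
ΣM about P: M_P − (14.2·4.9)·5.65 − 60·11.1 − 25·7.6 − 70·9.2 = 0 → M_P = 1893 kN·m.

P_x = 0, P_y = 224.6 kN, M_P = 1893 kN·m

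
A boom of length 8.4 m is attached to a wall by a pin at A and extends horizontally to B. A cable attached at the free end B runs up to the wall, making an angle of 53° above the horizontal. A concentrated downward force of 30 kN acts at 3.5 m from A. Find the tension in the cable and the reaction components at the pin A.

T = 15.65 kN, A_x = 9.419 kN, A_y = 17.50 kN

ΣM about A: T·sin53°·8.4 − 30·3.5 = 0 → T = 105/(8.4·0.798636) = 15.6517 ≈ 15.65 kN.
ΣF_x = 0: A_x − T·cos53° = 0 → A_x = 15.6517 × 0.601815 = 9.419 kN.
ΣF_y = 0: A_y + T·sin53° − 30 = 0 → A_y = 30 − 15.6517 × 0.798636 = 17.50 kN.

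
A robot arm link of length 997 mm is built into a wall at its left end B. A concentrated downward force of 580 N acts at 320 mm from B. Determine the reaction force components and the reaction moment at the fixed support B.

ΣF_x = 0: B_x = 0.
ΣF_y = 0: B_y − 580 = 0 → B_y = 580.0 N.
ΣM about B: M_B − 580·320 = 0 → M_B = 185600 N·mm.

B_x = 0, B_y = 580.0 N, M_B = 185600 N·mm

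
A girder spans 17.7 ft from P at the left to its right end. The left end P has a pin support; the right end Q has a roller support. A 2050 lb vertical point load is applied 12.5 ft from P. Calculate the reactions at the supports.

Taking moments about P: Q_y·17.7 − 2050·12.5 = 0 → Q_y = 25625/17.7 = 1447.74 ≈ 1448 lb.
ΣF_y = 0: P_y + 1447.74 − 2050 = 0 → P_y = 602.3 lb.
ΣF_x = 0: no horizontal applied forces, so P_x = 0.

P_x = 0, P_y = 602.3 lb, Q_y = 1448 lb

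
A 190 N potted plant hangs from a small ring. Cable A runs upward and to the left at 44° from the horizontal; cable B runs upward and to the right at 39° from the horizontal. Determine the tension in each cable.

T_A = 148.8 N, T_B = 137.7 N

ΣF_x = 0: −T_A·cos44° + T_B·cos39° = 0 → T_B = 0.925617·T_A.
ΣF_y = 0: T_A·sin44° + T_B·sin39° = 190.
Substitute: T_A·(0.694658 + 0.925617·0.62932) = 190 → T_A = 148.767 ≈ 148.8 N.
Then T_B = 0.925617 × 148.767 = 137.7 N.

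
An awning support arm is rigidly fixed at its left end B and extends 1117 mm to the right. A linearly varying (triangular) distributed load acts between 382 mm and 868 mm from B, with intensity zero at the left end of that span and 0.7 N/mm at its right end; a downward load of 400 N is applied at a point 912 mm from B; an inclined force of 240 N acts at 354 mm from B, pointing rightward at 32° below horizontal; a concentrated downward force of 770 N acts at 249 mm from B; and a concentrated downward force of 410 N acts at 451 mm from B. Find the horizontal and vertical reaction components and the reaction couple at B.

B_x = -203.5 N, B_y = 1877 N, M_B = 906600 N·mm

Resultant of the triangular load: ½ × 0.7 × 486 = 170.1 N, acting at 706 mm from B (one-third of the span from the peak).
ΣF_x = 0: B_x + 240·cos32° = 0 → B_x = -203.5 N.
ΣF_y = 0: B_y − ½·0.7·486 − 400 − 240·sin32° − 770 − 410 = 0 → B_y = 1877 N.
ΣM about B: M_B − (½·0.7·486)·706 − 400·912 − 240·sin32°·354 − 770·249 − 410·451 = 0 → M_B = 906600 N·mm.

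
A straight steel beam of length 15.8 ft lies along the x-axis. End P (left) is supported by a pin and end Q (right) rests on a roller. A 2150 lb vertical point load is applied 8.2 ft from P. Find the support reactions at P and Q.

P_x = 0, P_y = 1034 lb, Q_y = 1116 lb

Moments about P: Q_y·15.8 − 2150·8.2 = 0 → Q_y = 17630/15.8 = 1115.82 ≈ 1116 lb.
ΣF_y = 0: P_y + 1115.82 − 2150 = 0 → P_y = 1034 lb.
ΣF_x = 0: no horizontal applied forces, so P_x = 0.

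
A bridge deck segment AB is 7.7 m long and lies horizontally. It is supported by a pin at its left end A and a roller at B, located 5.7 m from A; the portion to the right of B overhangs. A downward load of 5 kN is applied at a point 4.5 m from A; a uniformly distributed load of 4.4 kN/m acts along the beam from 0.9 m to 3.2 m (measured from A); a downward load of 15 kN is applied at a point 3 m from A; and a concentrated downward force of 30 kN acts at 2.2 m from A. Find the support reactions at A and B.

A_x = 0, A_y = 33.06 kN, B_y = 27.06 kN

Resultant of the distributed load: 4.4 × 2.3 = 10.12 kN at 2.05 m from A.
ΣM about A: B_y·5.7 − 5·4.5 − (4.4·2.3)·2.05 − 15·3 − 30·2.2 = 0 → B_y = 154.246/5.7 = 27.0607 ≈ 27.06 kN.
ΣF_y = 0: A_y + 27.0607 − 5 − 4.4·2.3 − 15 − 30 = 0 → A_y = 33.06 kN.
ΣF_x = 0: no horizontal applied forces, so A_x = 0.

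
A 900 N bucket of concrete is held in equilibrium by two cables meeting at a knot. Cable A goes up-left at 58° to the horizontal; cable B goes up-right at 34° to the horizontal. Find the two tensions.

ΣF_x = 0: −T_A·cos58° + T_B·cos34° = 0 → T_B = 0.639198·T_A.
ΣF_y = 0: T_A·sin58° + T_B·sin34° = 900.
Substitute: T_A·(0.848048 + 0.639198·0.559193) = 900 → T_A = 746.589 ≈ 746.6 N.
Then T_B = 0.639198 × 746.589 = 477.2 N.

T_A = 746.6 N, T_B = 477.2 N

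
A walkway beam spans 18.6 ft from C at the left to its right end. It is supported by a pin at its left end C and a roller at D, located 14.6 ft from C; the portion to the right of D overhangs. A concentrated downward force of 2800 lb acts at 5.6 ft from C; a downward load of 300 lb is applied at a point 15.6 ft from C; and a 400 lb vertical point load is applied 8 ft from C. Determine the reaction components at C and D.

Moments about C: D_y·14.6 − 2800·5.6 − 300·15.6 − 400·8 = 0 → D_y = 23560/14.6 = 1613.7 ≈ 1614 lb.
ΣF_y = 0: C_y + 1613.7 − 2800 − 300 − 400 = 0 → C_y = 1886 lb.
ΣF_x = 0: no horizontal applied forces, so C_x = 0.

C_x = 0, C_y = 1886 lb, D_y = 1614 lb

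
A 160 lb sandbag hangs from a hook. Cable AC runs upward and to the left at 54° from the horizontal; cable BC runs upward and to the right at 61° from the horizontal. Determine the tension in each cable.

ΣF_x = 0: −T_AC·cos54° + T_BC·cos61° = 0 → T_BC = 1.2124·T_AC.
ΣF_y = 0: T_AC·sin54° + T_BC·sin61° = 160.
Substitute: T_AC·(0.809017 + 1.2124·0.87462) = 160 → T_AC = 85.5887 ≈ 85.59 lb.
Then T_BC = 1.2124 × 85.5887 = 103.8 lb.

T_AC = 85.59 lb, T_BC = 103.8 lb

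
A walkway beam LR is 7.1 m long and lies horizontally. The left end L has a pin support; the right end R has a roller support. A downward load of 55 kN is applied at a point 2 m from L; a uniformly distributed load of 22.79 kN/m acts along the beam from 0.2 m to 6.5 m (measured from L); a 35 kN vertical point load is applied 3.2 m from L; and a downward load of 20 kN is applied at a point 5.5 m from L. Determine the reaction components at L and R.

L_x = 0, L_y = 139.1 kN, R_y = 114.5 kN

Resultant of the distributed load: 22.79 × 6.3 = 143.577 kN at 3.35 m from L.
Moments about L: R_y·7.1 − 55·2 − (22.79·6.3)·3.35 − 35·3.2 − 20·5.5 = 0 → R_y = 812.98295/7.1 = 114.505 ≈ 114.5 kN.
ΣF_y = 0: L_y + 114.505 − 55 − 22.79·6.3 − 35 − 20 = 0 → L_y = 139.1 kN.
ΣF_x = 0: no horizontal applied forces, so L_x = 0.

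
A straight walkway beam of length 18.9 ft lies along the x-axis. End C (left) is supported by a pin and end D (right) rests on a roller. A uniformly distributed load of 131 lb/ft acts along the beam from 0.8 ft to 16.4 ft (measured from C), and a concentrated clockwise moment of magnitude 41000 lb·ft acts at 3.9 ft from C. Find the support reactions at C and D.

C_x = 0, C_y = -1056 lb, D_y = 3099 lb

Resultant of the distributed load: 131 × 15.6 = 2043.6 lb at 8.6 ft from C.
Moments about C: D_y·18.9 − (131·15.6)·8.6 − 41000 = 0 → D_y = 58574.96/18.9 = 3099.2 ≈ 3099 lb.
ΣF_y = 0: C_y + 3099.2 − 131·15.6 = 0 → C_y = -1056 lb.
ΣF_x = 0: no horizontal applied forces, so C_x = 0.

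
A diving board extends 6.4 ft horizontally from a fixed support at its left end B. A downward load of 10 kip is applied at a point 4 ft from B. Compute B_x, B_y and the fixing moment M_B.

B_x = 0, B_y = 10.00 kip, M_B = 40.00 kip·ft

ΣF_x = 0: B_x = 0.
ΣF_y = 0: B_y − 10 = 0 → B_y = 10.00 kip.
ΣM about B: M_B − 10·4 = 0 → M_B = 40.00 kip·ft.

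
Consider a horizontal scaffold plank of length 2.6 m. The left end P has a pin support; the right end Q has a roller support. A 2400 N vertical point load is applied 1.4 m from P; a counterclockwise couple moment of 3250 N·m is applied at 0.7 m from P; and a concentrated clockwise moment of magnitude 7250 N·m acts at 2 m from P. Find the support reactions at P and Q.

Moments about P: Q_y·2.6 − 2400·1.4 + 3250 − 7250 = 0 → Q_y = 7360/2.6 = 2830.77 ≈ 2831 N.
ΣF_y = 0: P_y + 2830.77 − 2400 = 0 → P_y = -430.8 N.
ΣF_x = 0: no horizontal applied forces, so P_x = 0.

P_x = 0, P_y = -430.8 N, Q_y = 2831 N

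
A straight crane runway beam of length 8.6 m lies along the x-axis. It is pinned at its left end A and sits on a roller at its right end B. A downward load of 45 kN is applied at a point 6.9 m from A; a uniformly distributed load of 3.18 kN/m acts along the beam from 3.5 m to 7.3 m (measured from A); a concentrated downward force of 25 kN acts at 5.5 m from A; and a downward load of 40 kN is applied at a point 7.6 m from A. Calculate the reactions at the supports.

A_x = 0, A_y = 27.05 kN, B_y = 95.03 kN

Resultant of the distributed load: 3.18 × 3.8 = 12.084 kN at 5.4 m from A.
Taking moments about A: B_y·8.6 − 45·6.9 − (3.18·3.8)·5.4 − 25·5.5 − 40·7.6 = 0 → B_y = 817.2536/8.6 = 95.0295 ≈ 95.03 kN.
ΣF_y = 0: A_y + 95.0295 − 45 − 3.18·3.8 − 25 − 40 = 0 → A_y = 27.05 kN.
ΣF_x = 0: no horizontal applied forces, so A_x = 0.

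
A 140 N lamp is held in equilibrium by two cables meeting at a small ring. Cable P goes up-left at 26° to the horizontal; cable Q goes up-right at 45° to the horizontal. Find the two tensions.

ΣF_x = 0: −T_P·cos26° + T_Q·cos45° = 0 → T_Q = 1.27109·T_P.
ΣF_y = 0: T_P·sin26° + T_Q·sin45° = 140.
Substitute: T_P·(0.438371 + 1.27109·0.707107) = 140 → T_P = 104.699 ≈ 104.7 N.
Then T_Q = 1.27109 × 104.699 = 133.1 N.

T_P = 104.7 N, T_Q = 133.1 N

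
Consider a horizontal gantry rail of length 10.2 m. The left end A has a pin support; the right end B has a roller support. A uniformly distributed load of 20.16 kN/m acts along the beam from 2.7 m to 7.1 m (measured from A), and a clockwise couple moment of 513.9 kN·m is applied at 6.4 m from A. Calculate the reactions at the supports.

Resultant of the distributed load: 20.16 × 4.4 = 88.704 kN at 4.9 m from A.
Moments about A: B_y·10.2 − (20.16·4.4)·4.9 − 513.9 = 0 → B_y = 948.5496/10.2 = 92.9951 ≈ 93.00 kN.
ΣF_y = 0: A_y + 92.9951 − 20.16·4.4 = 0 → A_y = -4.291 kN.
ΣF_x = 0: no horizontal applied forces, so A_x = 0.

A_x = 0, A_y = -4.291 kN, B_y = 93.00 kN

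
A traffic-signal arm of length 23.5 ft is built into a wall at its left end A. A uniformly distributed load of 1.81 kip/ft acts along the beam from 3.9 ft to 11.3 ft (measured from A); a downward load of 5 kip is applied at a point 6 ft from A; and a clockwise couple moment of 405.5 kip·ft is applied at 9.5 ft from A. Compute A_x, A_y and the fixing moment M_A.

Resultant of the distributed load: 1.81 × 7.4 = 13.394 kip at 7.6 ft from A.
ΣF_x = 0: A_x = 0.
ΣF_y = 0: A_y − 1.81·7.4 − 5 = 0 → A_y = 18.39 kip.
ΣM about A: M_A − (1.81·7.4)·7.6 − 5·6 − 405.5 = 0 → M_A = 537.3 kip·ft.

A_x = 0, A_y = 18.39 kip, M_A = 537.3 kip·ft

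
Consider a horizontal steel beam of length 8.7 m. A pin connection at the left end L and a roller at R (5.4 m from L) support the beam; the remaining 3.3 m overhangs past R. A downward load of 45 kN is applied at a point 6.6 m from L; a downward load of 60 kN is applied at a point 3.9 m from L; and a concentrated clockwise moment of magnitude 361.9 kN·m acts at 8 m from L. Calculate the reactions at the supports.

Moments about L: R_y·5.4 − 45·6.6 − 60·3.9 − 361.9 = 0 → R_y = 892.9/5.4 = 165.352 ≈ 165.4 kN.
ΣF_y = 0: L_y + 165.352 − 45 − 60 = 0 → L_y = -60.35 kN.
ΣF_x = 0: no horizontal applied forces, so L_x = 0.

L_x = 0, L_y = -60.35 kN, R_y = 165.4 kN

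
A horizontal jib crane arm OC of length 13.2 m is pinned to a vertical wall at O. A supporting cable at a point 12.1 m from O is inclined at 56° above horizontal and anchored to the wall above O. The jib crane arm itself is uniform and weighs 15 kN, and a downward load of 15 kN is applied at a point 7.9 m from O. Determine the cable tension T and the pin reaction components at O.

ΣM about O: T·sin56°·12.1 − 15·6.6 − 15·7.9 = 0 → T = 217.5/(12.1·0.829038) = 21.682 ≈ 21.68 kN.
ΣF_x = 0: O_x − T·cos56° = 0 → O_x = 21.682 × 0.559193 = 12.12 kN.
ΣF_y = 0: O_y + T·sin56° − 15 − 15 = 0 → O_y = 30 − 21.682 × 0.829038 = 12.02 kN.

T = 21.68 kN, O_x = 12.12 kN, O_y = 12.02 kN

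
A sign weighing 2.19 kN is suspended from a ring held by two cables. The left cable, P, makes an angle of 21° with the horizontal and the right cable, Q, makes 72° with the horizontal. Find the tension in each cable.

T_P = 0.6777 kN, T_Q = 2.047 kN

ΣF_x = 0: −T_P·cos21° + T_Q·cos72° = 0 → T_Q = 3.02113·T_P.
ΣF_y = 0: T_P·sin21° + T_Q·sin72° = 2.19.
Substitute: T_P·(0.358368 + 3.02113·0.951057) = 2.19 → T_P = 0.677676 ≈ 0.6777 kN.
Then T_Q = 3.02113 × 0.677676 = 2.047 kN.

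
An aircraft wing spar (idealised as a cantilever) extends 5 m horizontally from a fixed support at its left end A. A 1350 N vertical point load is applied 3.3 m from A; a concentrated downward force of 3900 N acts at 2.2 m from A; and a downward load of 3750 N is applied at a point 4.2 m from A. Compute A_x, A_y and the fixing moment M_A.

A_x = 0, A_y = 9000 N, M_A = 28780 N·m

ΣF_x = 0: A_x = 0.
ΣF_y = 0: A_y − 1350 − 3900 − 3750 = 0 → A_y = 9000 N.
ΣM about A: M_A − 1350·3.3 − 3900·2.2 − 3750·4.2 = 0 → M_A = 28780 N·m.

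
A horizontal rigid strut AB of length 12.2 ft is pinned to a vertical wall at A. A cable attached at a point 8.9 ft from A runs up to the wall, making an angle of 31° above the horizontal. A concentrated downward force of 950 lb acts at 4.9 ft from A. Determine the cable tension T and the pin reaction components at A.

ΣM about A: T·sin31°·8.9 − 950·4.9 = 0 → T = 4655/(8.9·0.515038) = 1015.52 ≈ 1016 lb.
ΣF_x = 0: A_x − T·cos31° = 0 → A_x = 1015.52 × 0.857167 = 870.5 lb.
ΣF_y = 0: A_y + T·sin31° − 950 = 0 → A_y = 950 − 1015.52 × 0.515038 = 427.0 lb.

T = 1016 lb, A_x = 870.5 lb, A_y = 427.0 lb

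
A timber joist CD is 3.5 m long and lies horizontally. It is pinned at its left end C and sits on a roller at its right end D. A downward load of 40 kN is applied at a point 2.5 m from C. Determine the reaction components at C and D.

Moments about C: D_y·3.5 − 40·2.5 = 0 → D_y = 100/3.5 = 28.5714 ≈ 28.57 kN.
ΣF_y = 0: C_y + 28.5714 − 40 = 0 → C_y = 11.43 kN.
ΣF_x = 0: no horizontal applied forces, so C_x = 0.

C_x = 0, C_y = 11.43 kN, D_y = 28.57 kN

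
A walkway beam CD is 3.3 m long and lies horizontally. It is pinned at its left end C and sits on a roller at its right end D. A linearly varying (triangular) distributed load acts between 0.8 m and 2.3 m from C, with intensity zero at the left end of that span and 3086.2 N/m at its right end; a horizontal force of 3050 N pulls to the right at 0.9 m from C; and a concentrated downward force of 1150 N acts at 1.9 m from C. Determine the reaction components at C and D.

Resultant of the triangular load: ½ × 3086.2 × 1.5 = 2314.65 N, acting at 1.8 m from C (one-third of the span from the peak).
Taking moments about C: D_y·3.3 − (½·3086.2·1.5)·1.8 − 1150·1.9 = 0 → D_y = 6351.37/3.3 = 1924.66 ≈ 1925 N.
ΣF_y = 0: C_y + 1924.66 − ½·3086.2·1.5 − 1150 = 0 → C_y = 1540 N.
ΣF_x = 0: C_x + 3050 = 0 → C_x = -3050 N.

C_x = -3050 N, C_y = 1540 N, D_y = 1925 N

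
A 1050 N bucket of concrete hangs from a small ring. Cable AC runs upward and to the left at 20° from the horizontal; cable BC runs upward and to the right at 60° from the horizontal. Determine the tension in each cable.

T_AC = 533.1 N, T_BC = 1002 N

ΣF_x = 0: −T_AC·cos20° + T_BC·cos60° = 0 → T_BC = 1.87939·T_AC.
ΣF_y = 0: T_AC·sin20° + T_BC·sin60° = 1050.
Substitute: T_AC·(0.34202 + 1.87939·0.866025) = 1050 → T_AC = 533.098 ≈ 533.1 N.
Then T_BC = 1.87939 × 533.098 = 1002 N.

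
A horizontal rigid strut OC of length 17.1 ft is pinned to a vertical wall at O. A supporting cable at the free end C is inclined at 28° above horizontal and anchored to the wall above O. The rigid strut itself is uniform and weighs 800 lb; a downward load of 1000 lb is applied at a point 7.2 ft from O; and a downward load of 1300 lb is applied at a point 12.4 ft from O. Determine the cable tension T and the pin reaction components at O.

T = 3757 lb, O_x = 3317 lb, O_y = 1336 lb

ΣM about O: T·sin28°·17.1 − 800·8.55 − 1000·7.2 − 1300·12.4 = 0 → T = 30160/(17.1·0.469472) = 3756.86 ≈ 3757 lb.
ΣF_x = 0: O_x − T·cos28° = 0 → O_x = 3756.86 × 0.882948 = 3317 lb.
ΣF_y = 0: O_y + T·sin28° − 800 − 1000 − 1300 = 0 → O_y = 3100 − 3756.86 × 0.469472 = 1336 lb.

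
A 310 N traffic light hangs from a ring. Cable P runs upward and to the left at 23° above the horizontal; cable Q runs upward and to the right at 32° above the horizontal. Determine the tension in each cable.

ΣF_x = 0: −T_P·cos23° + T_Q·cos32° = 0 → T_Q = 1.08544·T_P.
ΣF_y = 0: T_P·sin23° + T_Q·sin32° = 310.
Substitute: T_P·(0.390731 + 1.08544·0.529919) = 310 → T_P = 320.935 ≈ 320.9 N.
Then T_Q = 1.08544 × 320.935 = 348.4 N.

T_P = 320.9 N, T_Q = 348.4 N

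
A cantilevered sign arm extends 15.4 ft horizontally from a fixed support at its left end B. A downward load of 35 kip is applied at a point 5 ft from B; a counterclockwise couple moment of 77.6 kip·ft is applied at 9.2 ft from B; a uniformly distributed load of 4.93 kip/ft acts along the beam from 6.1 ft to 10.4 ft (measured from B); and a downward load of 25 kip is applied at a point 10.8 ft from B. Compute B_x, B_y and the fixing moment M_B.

Resultant of the distributed load: 4.93 × 4.3 = 21.199 kip at 8.25 ft from B.
ΣF_x = 0: B_x = 0.
ΣF_y = 0: B_y − 35 − 4.93·4.3 − 25 = 0 → B_y = 81.20 kip.
ΣM about B: M_B − 35·5 + 77.6 − (4.93·4.3)·8.25 − 25·10.8 = 0 → M_B = 542.3 kip·ft.

B_x = 0, B_y = 81.20 kip, M_B = 542.3 kip·ft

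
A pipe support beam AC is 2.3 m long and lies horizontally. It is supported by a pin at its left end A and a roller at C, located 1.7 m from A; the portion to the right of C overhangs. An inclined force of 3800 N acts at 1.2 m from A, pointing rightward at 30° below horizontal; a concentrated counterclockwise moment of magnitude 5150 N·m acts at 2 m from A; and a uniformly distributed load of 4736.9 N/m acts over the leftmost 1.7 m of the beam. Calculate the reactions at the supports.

A_x = -3291 N, A_y = 7615 N, C_y = 2338 N

Resultant of the distributed load: 4736.9 × 1.7 = 8052.73 N at 0.85 m from A.
Moments about A: C_y·1.7 − 3800·sin30°·1.2 + 5150 − (4736.9·1.7)·0.85 = 0 → C_y = 3974.8205/1.7 = 2338.13 ≈ 2338 N.
ΣF_y = 0: A_y + 2338.13 − 3800·sin30° − 4736.9·1.7 = 0 → A_y = 7615 N.
ΣF_x = 0: A_x + 3800·cos30° = 0 → A_x = -3291 N.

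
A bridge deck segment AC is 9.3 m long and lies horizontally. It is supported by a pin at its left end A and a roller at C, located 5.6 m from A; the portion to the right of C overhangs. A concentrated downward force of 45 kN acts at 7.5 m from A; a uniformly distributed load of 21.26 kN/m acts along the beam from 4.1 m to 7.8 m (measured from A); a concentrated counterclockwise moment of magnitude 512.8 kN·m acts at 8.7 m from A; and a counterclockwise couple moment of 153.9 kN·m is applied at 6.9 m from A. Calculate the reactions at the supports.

A_x = 0, A_y = 98.87 kN, C_y = 24.79 kN

Resultant of the distributed load: 21.26 × 3.7 = 78.662 kN at 5.95 m from A.
ΣM about A: C_y·5.6 − 45·7.5 − (21.26·3.7)·5.95 + 512.8 + 153.9 = 0 → C_y = 138.8389/5.6 = 24.7927 ≈ 24.79 kN.
ΣF_y = 0: A_y + 24.7927 − 45 − 21.26·3.7 = 0 → A_y = 98.87 kN.
ΣF_x = 0: no horizontal applied forces, so A_x = 0.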